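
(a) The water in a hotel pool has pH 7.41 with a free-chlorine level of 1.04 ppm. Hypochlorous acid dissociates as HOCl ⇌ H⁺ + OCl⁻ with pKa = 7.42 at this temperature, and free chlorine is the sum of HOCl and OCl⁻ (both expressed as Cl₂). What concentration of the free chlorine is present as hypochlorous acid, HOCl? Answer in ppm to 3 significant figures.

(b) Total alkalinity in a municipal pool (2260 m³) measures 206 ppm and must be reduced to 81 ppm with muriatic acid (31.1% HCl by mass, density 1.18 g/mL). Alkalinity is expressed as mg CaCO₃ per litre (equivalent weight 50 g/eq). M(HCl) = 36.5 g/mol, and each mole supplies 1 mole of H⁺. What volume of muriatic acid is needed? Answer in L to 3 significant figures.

(a) [OCl⁻]/[HOCl] = 10^(pH − pKa) = 10^(7.41 − 7.42) = 10^-0.01 = 0.9772.
(a) Fraction as HOCl = 1 / (1 + 0.9772) = 0.5058.
(a) HOCl = 0.5058 × 1.04 ppm = 0.526 ppm.

(b) Volume: 2260 m³ = 2,260,000 L.
(b) Alkalinity to neutralize: (206 − 81) = 125 mg/L as CaCO₃ × 2,260,000 L = 282,500 g as CaCO₃.
(b) Equivalents of H⁺ required: 282,500 ÷ 50 g/eq = 5650 eq = 5650 mol HCl.
(b) Mass of HCl: 5650 × 36.5 = 206,200 g.
(b) Mass of 31.1% solution: 206,200 / 0.311 = 663,100 g.
(b) Volume: 663,100 g ÷ 1.18 g/mL = 562,000 mL.

(a) 0.526 ppm; (b) 562 L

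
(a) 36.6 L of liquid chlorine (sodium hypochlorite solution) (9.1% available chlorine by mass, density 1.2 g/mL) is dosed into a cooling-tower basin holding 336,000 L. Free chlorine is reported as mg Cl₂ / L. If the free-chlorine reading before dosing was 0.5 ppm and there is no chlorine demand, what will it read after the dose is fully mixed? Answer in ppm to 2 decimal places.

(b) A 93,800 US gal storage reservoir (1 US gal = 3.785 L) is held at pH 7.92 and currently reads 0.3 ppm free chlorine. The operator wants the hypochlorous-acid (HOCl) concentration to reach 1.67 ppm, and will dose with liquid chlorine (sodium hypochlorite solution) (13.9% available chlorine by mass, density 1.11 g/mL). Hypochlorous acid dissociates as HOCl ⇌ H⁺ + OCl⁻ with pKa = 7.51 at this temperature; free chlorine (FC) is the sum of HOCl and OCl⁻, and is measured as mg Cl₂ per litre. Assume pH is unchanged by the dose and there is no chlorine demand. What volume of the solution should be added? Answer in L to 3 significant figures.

(a) 12.39 ppm; (b) 13.0 L

(a) Mass of solution: 36.6 L × 1000 mL/L × 1.2 g/mL = 43,920 g.
(a) Available chlorine delivered: 43,920 g × 0.091 = 3997 g as Cl₂.
(a) Concentration rise: 3997 g / 336,000 L = 11.89 mg/L = 11.89 ppm.
(a) Final FC: 0.5 + 11.89 = 12.39 ppm.

(b) Volume: 93,800 US gal × 3.785 L/gal = 355,033 L.
(b) [OCl⁻]/[HOCl] = 10^(pH − pKa) = 10^(7.92 − 7.51) = 2.57; fraction as HOCl = 1/(1 + 2.57) = 0.2801.
(b) Free chlorine required for 1.67 ppm HOCl: 1.67 / 0.2801 = 5.963 ppm.
(b) FC to add: 5.963 − 0.3 = 5.663 mg/L as Cl₂.
(b) Cl₂ equivalent: 5.663 mg/L × 355,033 L = 2010 g.
(b) Product at 13.9% available Cl: 2010 / 0.139 = 14,460 g.
(b) Volume: 14,460 g ÷ 1.11 g/mL = 13,030 mL.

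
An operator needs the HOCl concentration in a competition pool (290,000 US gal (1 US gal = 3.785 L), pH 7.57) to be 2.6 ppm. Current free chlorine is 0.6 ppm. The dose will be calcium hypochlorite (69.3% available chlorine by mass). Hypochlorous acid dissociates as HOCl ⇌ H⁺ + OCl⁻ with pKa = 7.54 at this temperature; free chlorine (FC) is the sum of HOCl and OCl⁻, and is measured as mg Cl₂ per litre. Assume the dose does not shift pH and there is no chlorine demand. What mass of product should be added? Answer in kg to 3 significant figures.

Volume: 290,000 US gal × 3.785 L/gal = 1,097,650 L.
[OCl⁻]/[HOCl] = 10^(pH − pKa) = 10^(7.57 − 7.54) = 1.072; fraction as HOCl = 1/(1 + 1.072) = 0.4827.
Free chlorine required for 2.6 ppm HOCl: 2.6 / 0.4827 = 5.386 ppm.
FC to add: 5.386 − 0.6 = 4.786 mg/L as Cl₂.
Cl₂ equivalent: 4.786 mg/L × 1,097,650 L = 5253 g.
Product at 69.3% available Cl: 5253 / 0.693 = 7581 g.

7.58 kg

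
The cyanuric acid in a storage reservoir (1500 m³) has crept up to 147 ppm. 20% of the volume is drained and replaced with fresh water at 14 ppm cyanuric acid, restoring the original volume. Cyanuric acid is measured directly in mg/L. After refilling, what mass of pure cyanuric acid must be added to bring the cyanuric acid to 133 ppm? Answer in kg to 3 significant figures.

18.9 kg

Volume: 1500 m³ = 1,500,000 L.
After draining 20% and refilling: 147 × 0.80 + 14 × 0.20 = 120.4 ppm.
Deficit to target: 133 − 120.4 = 12.6 mg/L.
Mass: 12.6 mg/L × 1,500,000 L = 18,900 g cyanuric acid.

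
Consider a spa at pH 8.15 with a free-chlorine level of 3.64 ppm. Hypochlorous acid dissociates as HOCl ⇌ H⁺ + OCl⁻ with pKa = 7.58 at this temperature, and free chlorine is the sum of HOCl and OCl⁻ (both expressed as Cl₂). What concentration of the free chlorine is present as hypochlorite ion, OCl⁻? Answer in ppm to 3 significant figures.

[OCl⁻]/[HOCl] = 10^(pH − pKa) = 10^(8.15 − 7.58) = 10^0.57 = 3.715.
Fraction as HOCl = 1 / (1 + 3.715) = 0.2121.
OCl⁻ = (1 − 0.2121) × 3.64 ppm = 2.868 ppm.

2.87 ppm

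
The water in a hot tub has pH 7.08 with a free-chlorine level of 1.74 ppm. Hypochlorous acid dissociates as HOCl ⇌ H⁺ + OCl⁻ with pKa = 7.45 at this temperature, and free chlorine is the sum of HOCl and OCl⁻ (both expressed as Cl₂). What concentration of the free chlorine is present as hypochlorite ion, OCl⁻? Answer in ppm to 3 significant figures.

0.520 ppm

[OCl⁻]/[HOCl] = 10^(pH − pKa) = 10^(7.08 − 7.45) = 10^-0.37 = 0.4266.
Fraction as HOCl = 1 / (1 + 0.4266) = 0.701.
OCl⁻ = (1 − 0.701) × 1.74 ppm = 0.5203 ppm.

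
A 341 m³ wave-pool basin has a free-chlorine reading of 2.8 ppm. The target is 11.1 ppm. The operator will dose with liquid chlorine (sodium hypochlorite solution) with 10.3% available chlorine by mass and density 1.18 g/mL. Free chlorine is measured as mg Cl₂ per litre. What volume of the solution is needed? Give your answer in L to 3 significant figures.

Volume: 341 m³ = 341,000 L.
Chlorine deficit: 11.1 − 2.8 = 8.3 ppm = 8.3 mg/L as Cl₂.
Cl₂ equivalent needed: 8.3 mg/L × 341,000 L = 2,830,000 mg = 2830 g.
Product at 10.3% available chlorine: 2830 / 0.103 = 27,480 g.
Volume at density 1.18 g/mL: 27,480 g ÷ 1.18 g/mL = 23,290 mL.

23.3 L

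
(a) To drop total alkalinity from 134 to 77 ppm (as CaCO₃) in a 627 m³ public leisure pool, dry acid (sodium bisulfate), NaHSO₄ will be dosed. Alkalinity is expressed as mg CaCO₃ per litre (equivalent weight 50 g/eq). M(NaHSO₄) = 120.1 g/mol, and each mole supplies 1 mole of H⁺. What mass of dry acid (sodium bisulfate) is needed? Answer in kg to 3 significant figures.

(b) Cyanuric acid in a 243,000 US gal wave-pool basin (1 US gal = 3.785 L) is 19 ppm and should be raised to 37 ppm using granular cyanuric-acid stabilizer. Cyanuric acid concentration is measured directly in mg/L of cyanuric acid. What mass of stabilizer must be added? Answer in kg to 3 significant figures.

(a) 85.8 kg; (b) 16.6 kg

(a) Volume: 627 m³ = 627,000 L.
(a) Alkalinity to neutralize: (134 − 77) = 57 mg/L as CaCO₃ × 627,000 L = 35,740 g as CaCO₃.
(a) Equivalents of H⁺ required: 35,740 ÷ 50 g/eq = 714.8 eq = 714.8 mol NaHSO₄.
(a) Mass of NaHSO₄: 714.8 × 120.1 = 85,850 g.

(b) Volume: 243,000 US gal × 3.785 L/gal = 919,755 L.
(b) CYA to add: (37 − 19) = 18 mg/L × 919,755 L = 16,560 g cyanuric acid.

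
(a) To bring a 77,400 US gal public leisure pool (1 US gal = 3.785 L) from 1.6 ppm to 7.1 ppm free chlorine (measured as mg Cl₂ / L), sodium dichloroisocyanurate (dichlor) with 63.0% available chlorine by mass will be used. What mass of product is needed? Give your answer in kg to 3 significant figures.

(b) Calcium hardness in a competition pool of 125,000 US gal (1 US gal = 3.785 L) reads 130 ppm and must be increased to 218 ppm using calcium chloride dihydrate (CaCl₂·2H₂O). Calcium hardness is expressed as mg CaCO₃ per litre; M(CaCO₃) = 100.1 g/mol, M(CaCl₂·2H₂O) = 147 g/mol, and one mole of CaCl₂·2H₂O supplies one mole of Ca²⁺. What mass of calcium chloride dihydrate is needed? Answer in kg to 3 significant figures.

(a) Volume: 77,400 US gal × 3.785 L/gal = 292,959 L.
(a) Chlorine deficit: 7.1 − 1.6 = 5.5 ppm = 5.5 mg/L as Cl₂.
(a) Cl₂ equivalent needed: 5.5 mg/L × 292,959 L = 1,611,000 mg = 1611 g.
(a) Product at 63.0% available chlorine: 1611 / 0.63 = 2558 g.

(b) Volume: 125,000 US gal × 3.785 L/gal = 473,125 L.
(b) Hardness to add: (218 − 130) = 88 mg/L as CaCO₃ × 473,125 L = 41,640 g as CaCO₃.
(b) Moles of Ca²⁺ (1 mol Ca²⁺ ≡ 1 mol CaCO₃): 41,640 / 100.1 g/mol = 415.9 mol.
(b) Mass of CaCl₂·2H₂O: 415.9 × 147 = 61,140 g.

(a) 2.56 kg; (b) 61.1 kg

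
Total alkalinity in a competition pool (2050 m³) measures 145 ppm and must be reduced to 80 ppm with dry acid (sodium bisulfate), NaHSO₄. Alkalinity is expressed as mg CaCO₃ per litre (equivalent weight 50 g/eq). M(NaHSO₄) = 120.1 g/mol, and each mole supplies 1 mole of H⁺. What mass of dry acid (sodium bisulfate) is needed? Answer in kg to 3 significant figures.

Volume: 2050 m³ = 2,050,000 L.
Alkalinity to neutralize: (145 − 80) = 65 mg/L as CaCO₃ × 2,050,000 L = 133,200 g as CaCO₃.
Equivalents of H⁺ required: 133,200 ÷ 50 g/eq = 2665 eq = 2665 mol NaHSO₄.
Mass of NaHSO₄: 2665 × 120.1 = 320,100 g.

320 kg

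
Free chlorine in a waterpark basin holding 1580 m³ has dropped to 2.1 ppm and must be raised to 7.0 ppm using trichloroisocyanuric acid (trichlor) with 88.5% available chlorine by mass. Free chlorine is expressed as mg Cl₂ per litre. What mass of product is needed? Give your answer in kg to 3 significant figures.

Volume: 1580 m³ = 1,580,000 L.
Chlorine deficit: 7.0 − 2.1 = 4.9 ppm = 4.9 mg/L as Cl₂.
Cl₂ equivalent needed: 4.9 mg/L × 1,580,000 L = 7,742,000 mg = 7742 g.
Product at 88.5% available chlorine: 7742 / 0.885 = 8748 g.

8.75 kg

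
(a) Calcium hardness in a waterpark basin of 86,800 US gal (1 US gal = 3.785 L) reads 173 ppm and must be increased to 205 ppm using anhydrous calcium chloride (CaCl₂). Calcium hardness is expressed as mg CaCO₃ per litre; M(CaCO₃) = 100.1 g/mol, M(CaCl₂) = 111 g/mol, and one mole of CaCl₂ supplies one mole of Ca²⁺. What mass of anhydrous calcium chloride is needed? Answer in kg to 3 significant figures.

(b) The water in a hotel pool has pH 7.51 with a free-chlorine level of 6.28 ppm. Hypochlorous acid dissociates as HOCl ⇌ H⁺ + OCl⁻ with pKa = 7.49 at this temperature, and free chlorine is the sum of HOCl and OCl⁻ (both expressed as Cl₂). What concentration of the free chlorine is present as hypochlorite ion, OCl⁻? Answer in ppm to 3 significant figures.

(a) 11.7 kg; (b) 3.21 ppm

(a) Volume: 86,800 US gal × 3.785 L/gal = 328,538 L.
(a) Hardness to add: (205 − 173) = 32 mg/L as CaCO₃ × 328,538 L = 10,510 g as CaCO₃.
(a) Moles of Ca²⁺ (1 mol Ca²⁺ ≡ 1 mol CaCO₃): 10,510 / 100.1 g/mol = 105 mol.
(a) Mass of CaCl₂: 105 × 111 = 11,660 g.

(b) [OCl⁻]/[HOCl] = 10^(pH − pKa) = 10^(7.51 − 7.49) = 10^0.02 = 1.047.
(b) Fraction as HOCl = 1 / (1 + 1.047) = 0.4885.
(b) OCl⁻ = (1 − 0.4885) × 6.28 ppm = 3.212 ppm.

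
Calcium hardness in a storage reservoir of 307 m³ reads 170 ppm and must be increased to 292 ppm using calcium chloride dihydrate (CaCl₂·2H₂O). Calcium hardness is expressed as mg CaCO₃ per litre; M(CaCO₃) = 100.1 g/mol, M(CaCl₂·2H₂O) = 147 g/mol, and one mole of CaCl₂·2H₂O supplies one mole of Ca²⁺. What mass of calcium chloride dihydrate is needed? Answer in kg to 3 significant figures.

55.0 kg

Volume: 307 m³ = 307,000 L.
Hardness to add: (292 − 170) = 122 mg/L as CaCO₃ × 307,000 L = 37,450 g as CaCO₃.
Moles of Ca²⁺ (1 mol Ca²⁺ ≡ 1 mol CaCO₃): 37,450 / 100.1 g/mol = 374.2 mol.
Mass of CaCl₂·2H₂O: 374.2 × 147 = 55,000 g.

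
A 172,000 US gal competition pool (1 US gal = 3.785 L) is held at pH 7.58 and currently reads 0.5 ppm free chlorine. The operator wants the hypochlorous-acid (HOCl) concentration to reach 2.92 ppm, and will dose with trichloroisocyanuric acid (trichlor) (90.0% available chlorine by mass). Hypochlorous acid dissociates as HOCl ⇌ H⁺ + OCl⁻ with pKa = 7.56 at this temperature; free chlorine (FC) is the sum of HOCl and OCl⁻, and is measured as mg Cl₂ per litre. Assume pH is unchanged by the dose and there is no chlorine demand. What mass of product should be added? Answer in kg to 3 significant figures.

3.96 kg

Volume: 172,000 US gal × 3.785 L/gal = 651,020 L.
[OCl⁻]/[HOCl] = 10^(pH − pKa) = 10^(7.58 − 7.56) = 1.047; fraction as HOCl = 1/(1 + 1.047) = 0.4885.
Free chlorine required for 2.92 ppm HOCl: 2.92 / 0.4885 = 5.978 ppm.
FC to add: 5.978 − 0.5 = 5.478 mg/L as Cl₂.
Cl₂ equivalent: 5.478 mg/L × 651,020 L = 3566 g.
Product at 90.0% available Cl: 3566 / 0.9 = 3962 g.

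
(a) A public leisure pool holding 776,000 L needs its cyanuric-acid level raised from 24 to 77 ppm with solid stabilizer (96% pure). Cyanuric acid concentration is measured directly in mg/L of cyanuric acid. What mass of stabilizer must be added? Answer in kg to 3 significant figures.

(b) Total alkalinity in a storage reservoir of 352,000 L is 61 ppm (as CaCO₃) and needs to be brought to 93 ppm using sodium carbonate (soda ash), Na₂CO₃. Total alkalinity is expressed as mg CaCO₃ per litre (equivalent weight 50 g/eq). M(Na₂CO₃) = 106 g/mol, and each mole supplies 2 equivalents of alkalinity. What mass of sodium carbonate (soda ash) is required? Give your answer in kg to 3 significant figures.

(a) CYA to add: (77 − 24) = 53 mg/L × 776,000 L = 41,130 g cyanuric acid.
(a) At 96% purity: 41,130 / 0.96 = 42,840 g product.

(b) Alkalinity to add: (93 − 61) = 32 mg/L as CaCO₃ × 352,000 L = 11,260 g as CaCO₃.
(b) Equivalents: 11,260 g ÷ 50 g/eq = 225.3 eq.
(b) Each mole of Na₂CO₃ supplies 2 eq, so 225.3 / 2 = 112.6 mol.
(b) Mass: 112.6 mol × 106 g/mol = 11,940 g.

(a) 42.8 kg; (b) 11.9 kg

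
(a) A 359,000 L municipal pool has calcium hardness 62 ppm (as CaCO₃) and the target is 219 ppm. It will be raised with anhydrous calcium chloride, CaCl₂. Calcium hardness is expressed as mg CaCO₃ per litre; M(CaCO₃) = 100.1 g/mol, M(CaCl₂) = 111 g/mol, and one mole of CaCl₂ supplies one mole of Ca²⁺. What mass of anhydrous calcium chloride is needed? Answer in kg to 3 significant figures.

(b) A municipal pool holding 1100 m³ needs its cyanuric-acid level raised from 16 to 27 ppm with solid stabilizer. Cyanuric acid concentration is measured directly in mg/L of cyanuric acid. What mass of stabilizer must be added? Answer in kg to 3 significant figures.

(a) 62.5 kg; (b) 12.1 kg

(a) Hardness to add: (219 − 62) = 157 mg/L as CaCO₃ × 359,000 L = 56,360 g as CaCO₃.
(a) Moles of Ca²⁺ (1 mol Ca²⁺ ≡ 1 mol CaCO₃): 56,360 / 100.1 g/mol = 563.1 mol.
(a) Mass of CaCl₂: 563.1 × 111 = 62,500 g.

(b) Volume: 1100 m³ = 1,100,000 L.
(b) CYA to add: (27 − 16) = 11 mg/L × 1,100,000 L = 12,100 g cyanuric acid.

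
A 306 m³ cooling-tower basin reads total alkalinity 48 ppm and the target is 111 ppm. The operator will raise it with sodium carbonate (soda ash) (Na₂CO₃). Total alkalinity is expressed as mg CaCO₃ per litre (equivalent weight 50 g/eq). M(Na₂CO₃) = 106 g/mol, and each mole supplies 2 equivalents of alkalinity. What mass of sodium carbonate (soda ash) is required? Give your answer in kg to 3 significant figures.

20.4 kg

Volume: 306 m³ = 306,000 L.
Alkalinity to add: (111 − 48) = 63 mg/L as CaCO₃ × 306,000 L = 19,280 g as CaCO₃.
Equivalents: 19,280 g ÷ 50 g/eq = 385.6 eq.
Each mole of Na₂CO₃ supplies 2 eq, so 385.6 / 2 = 192.8 mol.
Mass: 192.8 mol × 106 g/mol = 20,430 g.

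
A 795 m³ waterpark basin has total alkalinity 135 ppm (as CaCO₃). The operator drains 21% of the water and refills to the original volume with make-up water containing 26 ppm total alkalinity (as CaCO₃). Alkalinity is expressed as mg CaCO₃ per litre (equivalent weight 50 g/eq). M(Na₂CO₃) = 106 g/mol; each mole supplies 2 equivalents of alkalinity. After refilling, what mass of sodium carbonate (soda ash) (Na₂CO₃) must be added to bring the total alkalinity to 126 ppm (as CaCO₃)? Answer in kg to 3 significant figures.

Volume: 795 m³ = 795,000 L.
After draining 21% and refilling: 135 × 0.79 + 26 × 0.21 = 112.11 ppm.
Deficit to target: 126 − 112.11 = 13.89 mg/L.
As CaCO₃: 13.89 mg/L × 795,000 L = 11,040 g; ÷ 50 g/eq ÷ 2 = 110.4 mol Na₂CO₃.
Mass: 110.4 × 106 = 11,710 g.

11.7 kg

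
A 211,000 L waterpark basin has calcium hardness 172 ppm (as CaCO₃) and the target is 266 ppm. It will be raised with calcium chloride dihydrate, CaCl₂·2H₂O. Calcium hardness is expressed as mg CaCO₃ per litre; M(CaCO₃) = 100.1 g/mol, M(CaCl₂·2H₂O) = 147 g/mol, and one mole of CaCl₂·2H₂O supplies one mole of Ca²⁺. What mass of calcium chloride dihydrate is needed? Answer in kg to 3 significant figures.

29.1 kg

Hardness to add: (266 − 172) = 94 mg/L as CaCO₃ × 211,000 L = 19,830 g as CaCO₃.
Moles of Ca²⁺ (1 mol Ca²⁺ ≡ 1 mol CaCO₃): 19,830 / 100.1 g/mol = 198.1 mol.
Mass of CaCl₂·2H₂O: 198.1 × 147 = 29,130 g.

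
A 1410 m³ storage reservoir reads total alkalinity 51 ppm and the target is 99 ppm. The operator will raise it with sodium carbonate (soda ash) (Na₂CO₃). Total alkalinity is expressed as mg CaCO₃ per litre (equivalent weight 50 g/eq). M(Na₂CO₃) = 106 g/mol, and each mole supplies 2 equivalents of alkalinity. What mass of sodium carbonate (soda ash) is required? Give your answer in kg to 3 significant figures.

Volume: 1410 m³ = 1,410,000 L.
Alkalinity to add: (99 − 51) = 48 mg/L as CaCO₃ × 1,410,000 L = 67,680 g as CaCO₃.
Equivalents: 67,680 g ÷ 50 g/eq = 1354 eq.
Each mole of Na₂CO₃ supplies 2 eq, so 1354 / 2 = 676.8 mol.
Mass: 676.8 mol × 106 g/mol = 71,740 g.

71.7 kg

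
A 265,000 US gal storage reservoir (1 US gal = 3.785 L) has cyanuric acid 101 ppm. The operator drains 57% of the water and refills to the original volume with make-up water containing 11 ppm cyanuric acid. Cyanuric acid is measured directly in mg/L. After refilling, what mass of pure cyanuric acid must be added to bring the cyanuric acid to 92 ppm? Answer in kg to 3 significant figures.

42.4 kg

Volume: 265,000 US gal × 3.785 L/gal = 1,003,025 L.
After draining 57% and refilling: 101 × 0.43 + 11 × 0.57 = 49.7 ppm.
Deficit to target: 92 − 49.7 = 42.3 mg/L.
Mass: 42.3 mg/L × 1,003,025 L = 42,430 g cyanuric acid.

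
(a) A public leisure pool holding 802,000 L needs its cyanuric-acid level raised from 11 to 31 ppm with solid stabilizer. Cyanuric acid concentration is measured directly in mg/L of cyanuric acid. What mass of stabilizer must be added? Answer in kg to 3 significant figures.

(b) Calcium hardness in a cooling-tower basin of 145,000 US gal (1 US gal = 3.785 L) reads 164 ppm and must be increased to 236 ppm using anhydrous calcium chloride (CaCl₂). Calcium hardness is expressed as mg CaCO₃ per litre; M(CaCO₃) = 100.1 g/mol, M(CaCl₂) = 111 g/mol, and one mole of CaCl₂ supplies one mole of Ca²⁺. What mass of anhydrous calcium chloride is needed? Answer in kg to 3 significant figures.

(a) CYA to add: (31 − 11) = 20 mg/L × 802,000 L = 16,040 g cyanuric acid.

(b) Volume: 145,000 US gal × 3.785 L/gal = 548,825 L.
(b) Hardness to add: (236 − 164) = 72 mg/L as CaCO₃ × 548,825 L = 39,520 g as CaCO₃.
(b) Moles of Ca²⁺ (1 mol Ca²⁺ ≡ 1 mol CaCO₃): 39,520 / 100.1 g/mol = 394.8 mol.
(b) Mass of CaCl₂: 394.8 × 111 = 43,820 g.

(a) 16.0 kg; (b) 43.8 kg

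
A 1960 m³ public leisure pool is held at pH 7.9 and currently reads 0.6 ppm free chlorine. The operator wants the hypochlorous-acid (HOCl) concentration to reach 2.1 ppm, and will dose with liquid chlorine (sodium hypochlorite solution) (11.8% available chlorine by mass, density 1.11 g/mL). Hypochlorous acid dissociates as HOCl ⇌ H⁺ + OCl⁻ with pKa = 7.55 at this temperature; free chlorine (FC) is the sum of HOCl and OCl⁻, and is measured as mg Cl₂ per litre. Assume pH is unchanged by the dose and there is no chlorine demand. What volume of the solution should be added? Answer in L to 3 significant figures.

Volume: 1960 m³ = 1,960,000 L.
[OCl⁻]/[HOCl] = 10^(pH − pKa) = 10^(7.9 − 7.55) = 2.239; fraction as HOCl = 1/(1 + 2.239) = 0.3088.
Free chlorine required for 2.1 ppm HOCl: 2.1 / 0.3088 = 6.801 ppm.
FC to add: 6.801 − 0.6 = 6.201 mg/L as Cl₂.
Cl₂ equivalent: 6.201 mg/L × 1,960,000 L = 12,150 g.
Product at 11.8% available Cl: 12,150 / 0.118 = 103,000 g.
Volume: 103,000 g ÷ 1.11 g/mL = 92,800 mL.

92.8 L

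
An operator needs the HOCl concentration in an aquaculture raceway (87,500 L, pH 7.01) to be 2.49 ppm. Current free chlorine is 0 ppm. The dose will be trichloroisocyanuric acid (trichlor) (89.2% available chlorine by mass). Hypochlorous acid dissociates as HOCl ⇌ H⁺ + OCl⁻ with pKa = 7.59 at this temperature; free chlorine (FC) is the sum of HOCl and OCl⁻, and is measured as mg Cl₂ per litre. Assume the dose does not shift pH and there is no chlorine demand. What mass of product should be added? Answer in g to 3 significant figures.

[OCl⁻]/[HOCl] = 10^(pH − pKa) = 10^(7.01 − 7.59) = 0.263; fraction as HOCl = 1/(1 + 0.263) = 0.7917.
Free chlorine required for 2.49 ppm HOCl: 2.49 / 0.7917 = 3.145 ppm.
FC to add: 3.145 − 0 = 3.145 mg/L as Cl₂.
Cl₂ equivalent: 3.145 mg/L × 87,500 L = 275.2 g.
Product at 89.2% available Cl: 275.2 / 0.892 = 308.5 g.

308 g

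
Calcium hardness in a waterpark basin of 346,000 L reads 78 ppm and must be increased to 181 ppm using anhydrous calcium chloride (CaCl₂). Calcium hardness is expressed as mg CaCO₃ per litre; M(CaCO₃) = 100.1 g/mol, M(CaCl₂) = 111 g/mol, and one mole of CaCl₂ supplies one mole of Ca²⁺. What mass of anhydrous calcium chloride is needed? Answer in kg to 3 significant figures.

39.5 kg

Hardness to add: (181 − 78) = 103 mg/L as CaCO₃ × 346,000 L = 35,640 g as CaCO₃.
Moles of Ca²⁺ (1 mol Ca²⁺ ≡ 1 mol CaCO₃): 35,640 / 100.1 g/mol = 356 mol.
Mass of CaCl₂: 356 × 111 = 39,520 g.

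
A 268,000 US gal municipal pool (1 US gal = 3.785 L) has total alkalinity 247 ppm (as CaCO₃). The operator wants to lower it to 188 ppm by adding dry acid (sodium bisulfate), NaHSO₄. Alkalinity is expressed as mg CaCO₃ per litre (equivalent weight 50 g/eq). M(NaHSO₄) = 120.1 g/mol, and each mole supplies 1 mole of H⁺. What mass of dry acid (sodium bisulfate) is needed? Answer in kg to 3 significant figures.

Volume: 268,000 US gal × 3.785 L/gal = 1,014,380 L.
Alkalinity to neutralize: (247 − 188) = 59 mg/L as CaCO₃ × 1,014,380 L = 59,850 g as CaCO₃.
Equivalents of H⁺ required: 59,850 ÷ 50 g/eq = 1197 eq = 1197 mol NaHSO₄.
Mass of NaHSO₄: 1197 × 120.1 = 143,800 g.

144 kg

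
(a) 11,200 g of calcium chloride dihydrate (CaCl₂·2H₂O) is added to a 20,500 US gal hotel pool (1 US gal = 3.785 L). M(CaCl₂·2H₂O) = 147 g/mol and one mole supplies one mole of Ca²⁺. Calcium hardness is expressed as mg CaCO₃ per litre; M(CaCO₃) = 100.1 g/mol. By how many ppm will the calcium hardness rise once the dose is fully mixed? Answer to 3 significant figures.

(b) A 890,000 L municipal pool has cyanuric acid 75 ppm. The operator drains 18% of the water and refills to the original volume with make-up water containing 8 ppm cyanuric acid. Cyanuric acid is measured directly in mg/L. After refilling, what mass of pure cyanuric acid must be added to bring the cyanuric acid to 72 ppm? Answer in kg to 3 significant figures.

(a) Volume: 20,500 US gal × 3.785 L/gal = 77,592 L.
(a) Moles of Ca²⁺: 11,200 g ÷ 147 g/mol = 76.19 mol.
(a) As CaCO₃: 76.19 mol × 100.1 g/mol = 7627 g.
(a) Rise: 7627 g / 77,592 L × 1000 = 98.29 mg/L.

(b) After draining 18% and refilling: 75 × 0.82 + 8 × 0.18 = 62.94 ppm.
(b) Deficit to target: 72 − 62.94 = 9.06 mg/L.
(b) Mass: 9.06 mg/L × 890,000 L = 8063 g cyanuric acid.

(a) 98.3 ppm; (b) 8.06 kg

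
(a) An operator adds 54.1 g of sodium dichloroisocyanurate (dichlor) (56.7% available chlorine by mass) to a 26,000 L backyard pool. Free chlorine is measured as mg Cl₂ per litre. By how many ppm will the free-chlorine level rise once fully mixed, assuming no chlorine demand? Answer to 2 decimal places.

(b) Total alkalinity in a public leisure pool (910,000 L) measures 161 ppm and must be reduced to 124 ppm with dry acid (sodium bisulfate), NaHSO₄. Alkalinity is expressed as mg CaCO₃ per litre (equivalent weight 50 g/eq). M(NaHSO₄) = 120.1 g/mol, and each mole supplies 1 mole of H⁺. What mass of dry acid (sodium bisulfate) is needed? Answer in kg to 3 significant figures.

(a) Available chlorine delivered: 54.1 g × 0.567 = 30.67 g as Cl₂.
(a) Concentration rise: 30.67 g / 26,000 L = 1.18 mg/L = 1.18 ppm.

(b) Alkalinity to neutralize: (161 − 124) = 37 mg/L as CaCO₃ × 910,000 L = 33,670 g as CaCO₃.
(b) Equivalents of H⁺ required: 33,670 ÷ 50 g/eq = 673.4 eq = 673.4 mol NaHSO₄.
(b) Mass of NaHSO₄: 673.4 × 120.1 = 80,880 g.

(a) 1.18 ppm; (b) 80.9 kg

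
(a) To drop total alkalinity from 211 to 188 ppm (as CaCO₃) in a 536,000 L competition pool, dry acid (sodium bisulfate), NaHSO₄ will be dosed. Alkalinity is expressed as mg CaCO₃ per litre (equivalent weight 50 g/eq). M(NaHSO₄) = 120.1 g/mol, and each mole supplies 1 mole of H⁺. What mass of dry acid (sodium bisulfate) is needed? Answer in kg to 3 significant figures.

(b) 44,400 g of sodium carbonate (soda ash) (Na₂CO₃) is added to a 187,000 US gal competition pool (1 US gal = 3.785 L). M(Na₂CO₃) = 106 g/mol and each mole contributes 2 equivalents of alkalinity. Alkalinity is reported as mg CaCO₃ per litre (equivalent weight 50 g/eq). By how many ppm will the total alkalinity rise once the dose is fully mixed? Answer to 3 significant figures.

(a) Alkalinity to neutralize: (211 − 188) = 23 mg/L as CaCO₃ × 536,000 L = 12,330 g as CaCO₃.
(a) Equivalents of H⁺ required: 12,330 ÷ 50 g/eq = 246.6 eq = 246.6 mol NaHSO₄.
(a) Mass of NaHSO₄: 246.6 × 120.1 = 29,610 g.

(b) Volume: 187,000 US gal × 3.785 L/gal = 707,795 L.
(b) Moles of Na₂CO₃: 44,400 g ÷ 106 g/mol = 418.9 mol → 837.7 eq of alkalinity.
(b) As CaCO₃: 837.7 eq × 50 g/eq = 41,890 g.
(b) Rise: 41,890 g / 707,795 L × 1000 = 59.18 mg/L.

(a) 29.6 kg; (b) 59.2 ppm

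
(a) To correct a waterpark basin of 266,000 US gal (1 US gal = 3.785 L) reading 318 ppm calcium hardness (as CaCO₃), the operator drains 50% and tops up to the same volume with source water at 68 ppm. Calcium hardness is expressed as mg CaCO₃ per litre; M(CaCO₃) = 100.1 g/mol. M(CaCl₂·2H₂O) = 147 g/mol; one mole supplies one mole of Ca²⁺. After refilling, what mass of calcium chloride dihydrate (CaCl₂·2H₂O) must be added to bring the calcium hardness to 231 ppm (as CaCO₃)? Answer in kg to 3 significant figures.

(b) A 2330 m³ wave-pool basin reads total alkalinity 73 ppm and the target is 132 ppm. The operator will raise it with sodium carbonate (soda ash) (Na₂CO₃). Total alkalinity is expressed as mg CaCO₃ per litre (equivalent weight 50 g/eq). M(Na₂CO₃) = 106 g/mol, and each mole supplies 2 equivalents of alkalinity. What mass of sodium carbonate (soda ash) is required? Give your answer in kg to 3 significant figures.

(a) Volume: 266,000 US gal × 3.785 L/gal = 1,006,810 L.
(a) After draining 50% and refilling: 318 × 0.50 + 68 × 0.50 = 193 ppm.
(a) Deficit to target: 231 − 193 = 38 mg/L.
(a) As CaCO₃: 38 mg/L × 1,006,810 L = 38,260 g; ÷ 100.1 = 382.2 mol Ca²⁺.
(a) Mass: 382.2 × 147 = 56,180 g.

(b) Volume: 2330 m³ = 2,330,000 L.
(b) Alkalinity to add: (132 − 73) = 59 mg/L as CaCO₃ × 2,330,000 L = 137,500 g as CaCO₃.
(b) Equivalents: 137,500 g ÷ 50 g/eq = 2749 eq.
(b) Each mole of Na₂CO₃ supplies 2 eq, so 2749 / 2 = 1375 mol.
(b) Mass: 1375 mol × 106 g/mol = 145,700 g.

(a) 56.2 kg; (b) 146 kg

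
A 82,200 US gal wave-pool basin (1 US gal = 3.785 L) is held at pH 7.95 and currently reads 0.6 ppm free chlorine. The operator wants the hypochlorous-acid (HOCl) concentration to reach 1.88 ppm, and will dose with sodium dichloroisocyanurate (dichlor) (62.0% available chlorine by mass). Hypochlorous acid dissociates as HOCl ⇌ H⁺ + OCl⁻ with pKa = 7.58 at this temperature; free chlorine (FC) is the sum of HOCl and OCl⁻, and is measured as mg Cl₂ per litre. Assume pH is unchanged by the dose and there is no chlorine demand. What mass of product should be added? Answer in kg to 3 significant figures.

Volume: 82,200 US gal × 3.785 L/gal = 311,127 L.
[OCl⁻]/[HOCl] = 10^(pH − pKa) = 10^(7.95 − 7.58) = 2.344; fraction as HOCl = 1/(1 + 2.344) = 0.299.
Free chlorine required for 1.88 ppm HOCl: 1.88 / 0.299 = 6.287 ppm.
FC to add: 6.287 − 0.6 = 5.687 mg/L as Cl₂.
Cl₂ equivalent: 5.687 mg/L × 311,127 L = 1769 g.
Product at 62.0% available Cl: 1769 / 0.62 = 2854 g.

2.85 kg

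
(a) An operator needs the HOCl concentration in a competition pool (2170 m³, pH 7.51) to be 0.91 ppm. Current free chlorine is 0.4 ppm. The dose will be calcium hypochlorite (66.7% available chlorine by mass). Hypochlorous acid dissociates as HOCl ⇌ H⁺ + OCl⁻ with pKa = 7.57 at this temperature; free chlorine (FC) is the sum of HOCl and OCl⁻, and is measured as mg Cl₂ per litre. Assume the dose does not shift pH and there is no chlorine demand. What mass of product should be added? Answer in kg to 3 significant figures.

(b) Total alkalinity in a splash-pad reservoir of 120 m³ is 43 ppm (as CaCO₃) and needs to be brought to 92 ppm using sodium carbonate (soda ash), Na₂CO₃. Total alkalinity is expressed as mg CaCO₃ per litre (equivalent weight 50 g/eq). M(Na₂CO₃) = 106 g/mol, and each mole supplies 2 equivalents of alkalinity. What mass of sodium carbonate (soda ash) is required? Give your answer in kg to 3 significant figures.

(a) 4.24 kg; (b) 6.23 kg

(a) Volume: 2170 m³ = 2,170,000 L.
(a) [OCl⁻]/[HOCl] = 10^(pH − pKa) = 10^(7.51 − 7.57) = 0.871; fraction as HOCl = 1/(1 + 0.871) = 0.5345.
(a) Free chlorine required for 0.91 ppm HOCl: 0.91 / 0.5345 = 1.703 ppm.
(a) FC to add: 1.703 − 0.4 = 1.303 mg/L as Cl₂.
(a) Cl₂ equivalent: 1.303 mg/L × 2,170,000 L = 2827 g.
(a) Product at 66.7% available Cl: 2827 / 0.667 = 4238 g.

(b) Volume: 120 m³ = 120,000 L.
(b) Alkalinity to add: (92 − 43) = 49 mg/L as CaCO₃ × 120,000 L = 5880 g as CaCO₃.
(b) Equivalents: 5880 g ÷ 50 g/eq = 117.6 eq.
(b) Each mole of Na₂CO₃ supplies 2 eq, so 117.6 / 2 = 58.8 mol.
(b) Mass: 58.8 mol × 106 g/mol = 6233 g.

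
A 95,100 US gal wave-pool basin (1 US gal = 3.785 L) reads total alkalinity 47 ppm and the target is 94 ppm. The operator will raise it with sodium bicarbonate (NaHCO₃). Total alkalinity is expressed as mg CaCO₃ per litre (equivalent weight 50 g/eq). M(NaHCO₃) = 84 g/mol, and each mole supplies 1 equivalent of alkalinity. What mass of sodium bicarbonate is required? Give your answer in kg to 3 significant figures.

Volume: 95,100 US gal × 3.785 L/gal = 359,954 L.
Alkalinity to add: (94 − 47) = 47 mg/L as CaCO₃ × 359,954 L = 16,920 g as CaCO₃.
Equivalents: 16,920 g ÷ 50 g/eq = 338.4 eq.
NaHCO₃ supplies 1 eq per mole → 338.4 mol.
Mass: 338.4 mol × 84 g/mol = 28,420 g.

28.4 kg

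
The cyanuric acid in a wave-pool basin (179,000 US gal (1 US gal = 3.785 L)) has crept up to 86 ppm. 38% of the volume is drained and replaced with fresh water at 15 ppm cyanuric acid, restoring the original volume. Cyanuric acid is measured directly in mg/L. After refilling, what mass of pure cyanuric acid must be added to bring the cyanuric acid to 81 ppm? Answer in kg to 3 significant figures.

Volume: 179,000 US gal × 3.785 L/gal = 677,515 L.
After draining 38% and refilling: 86 × 0.62 + 15 × 0.38 = 59.02 ppm.
Deficit to target: 81 − 59.02 = 21.98 mg/L.
Mass: 21.98 mg/L × 677,515 L = 14,890 g cyanuric acid.

14.9 kg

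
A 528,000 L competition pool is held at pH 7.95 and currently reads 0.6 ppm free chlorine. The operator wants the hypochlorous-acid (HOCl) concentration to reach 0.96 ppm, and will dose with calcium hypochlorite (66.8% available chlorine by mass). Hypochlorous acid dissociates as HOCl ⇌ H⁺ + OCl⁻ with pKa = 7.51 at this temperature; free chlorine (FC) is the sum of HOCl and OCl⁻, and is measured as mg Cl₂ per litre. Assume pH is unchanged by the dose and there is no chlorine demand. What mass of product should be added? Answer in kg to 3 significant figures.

2.37 kg

[OCl⁻]/[HOCl] = 10^(pH − pKa) = 10^(7.95 − 7.51) = 2.754; fraction as HOCl = 1/(1 + 2.754) = 0.2664.
Free chlorine required for 0.96 ppm HOCl: 0.96 / 0.2664 = 3.604 ppm.
FC to add: 3.604 − 0.6 = 3.004 mg/L as Cl₂.
Cl₂ equivalent: 3.004 mg/L × 528,000 L = 1586 g.
Product at 66.8% available Cl: 1586 / 0.668 = 2374 g.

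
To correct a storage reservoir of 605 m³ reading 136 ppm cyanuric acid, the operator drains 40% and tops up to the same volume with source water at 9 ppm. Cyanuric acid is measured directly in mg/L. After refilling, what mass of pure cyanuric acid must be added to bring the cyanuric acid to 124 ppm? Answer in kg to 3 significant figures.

Volume: 605 m³ = 605,000 L.
After draining 40% and refilling: 136 × 0.60 + 9 × 0.40 = 85.2 ppm.
Deficit to target: 124 − 85.2 = 38.8 mg/L.
Mass: 38.8 mg/L × 605,000 L = 23,470 g cyanuric acid.

23.5 kg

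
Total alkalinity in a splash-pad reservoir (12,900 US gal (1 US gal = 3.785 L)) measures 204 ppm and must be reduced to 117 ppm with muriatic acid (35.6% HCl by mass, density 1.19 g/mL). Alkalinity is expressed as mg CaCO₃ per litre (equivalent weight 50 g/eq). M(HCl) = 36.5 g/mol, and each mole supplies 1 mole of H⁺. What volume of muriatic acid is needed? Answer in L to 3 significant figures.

Volume: 12,900 US gal × 3.785 L/gal = 48,826 L.
Alkalinity to neutralize: (204 − 117) = 87 mg/L as CaCO₃ × 48,826 L = 4248 g as CaCO₃.
Equivalents of H⁺ required: 4248 ÷ 50 g/eq = 84.96 eq = 84.96 mol HCl.
Mass of HCl: 84.96 × 36.5 = 3101 g.
Mass of 35.6% solution: 3101 / 0.356 = 8711 g.
Volume: 8711 g ÷ 1.19 g/mL = 7320 mL.

7.32 L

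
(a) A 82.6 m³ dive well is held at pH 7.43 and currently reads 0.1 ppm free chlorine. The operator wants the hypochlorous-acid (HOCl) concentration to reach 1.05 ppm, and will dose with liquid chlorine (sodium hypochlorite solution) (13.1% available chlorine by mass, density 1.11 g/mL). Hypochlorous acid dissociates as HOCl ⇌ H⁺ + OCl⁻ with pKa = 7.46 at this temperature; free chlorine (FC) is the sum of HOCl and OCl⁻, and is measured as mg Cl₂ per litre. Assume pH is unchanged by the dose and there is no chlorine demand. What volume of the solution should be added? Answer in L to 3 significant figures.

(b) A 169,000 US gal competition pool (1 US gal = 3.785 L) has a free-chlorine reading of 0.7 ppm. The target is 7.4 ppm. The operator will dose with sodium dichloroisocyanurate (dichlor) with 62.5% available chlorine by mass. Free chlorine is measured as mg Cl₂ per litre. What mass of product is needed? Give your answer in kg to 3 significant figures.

(a) Volume: 82.6 m³ = 82,600 L.
(a) [OCl⁻]/[HOCl] = 10^(pH − pKa) = 10^(7.43 − 7.46) = 0.9333; fraction as HOCl = 1/(1 + 0.9333) = 0.5173.
(a) Free chlorine required for 1.05 ppm HOCl: 1.05 / 0.5173 = 2.03 ppm.
(a) FC to add: 2.03 − 0.1 = 1.93 mg/L as Cl₂.
(a) Cl₂ equivalent: 1.93 mg/L × 82,600 L = 159.4 g.
(a) Product at 13.1% available Cl: 159.4 / 0.131 = 1217 g.
(a) Volume: 1217 g ÷ 1.11 g/mL = 1096 mL.

(b) Volume: 169,000 US gal × 3.785 L/gal = 639,665 L.
(b) Chlorine deficit: 7.4 − 0.7 = 6.7 ppm = 6.7 mg/L as Cl₂.
(b) Cl₂ equivalent needed: 6.7 mg/L × 639,665 L = 4,286,000 mg = 4286 g.
(b) Product at 62.5% available chlorine: 4286 / 0.625 = 6857 g.

(a) 1.10 L; (b) 6.86 kg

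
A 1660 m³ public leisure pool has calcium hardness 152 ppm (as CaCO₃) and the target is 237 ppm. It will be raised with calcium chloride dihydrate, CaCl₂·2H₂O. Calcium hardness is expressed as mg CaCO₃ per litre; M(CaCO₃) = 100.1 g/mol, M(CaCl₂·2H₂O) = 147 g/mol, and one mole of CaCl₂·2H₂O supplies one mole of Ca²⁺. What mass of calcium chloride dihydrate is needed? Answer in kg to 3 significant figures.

Volume: 1660 m³ = 1,660,000 L.
Hardness to add: (237 − 152) = 85 mg/L as CaCO₃ × 1,660,000 L = 141,100 g as CaCO₃.
Moles of Ca²⁺ (1 mol Ca²⁺ ≡ 1 mol CaCO₃): 141,100 / 100.1 g/mol = 1410 mol.
Mass of CaCl₂·2H₂O: 1410 × 147 = 207,200 g.

207 kg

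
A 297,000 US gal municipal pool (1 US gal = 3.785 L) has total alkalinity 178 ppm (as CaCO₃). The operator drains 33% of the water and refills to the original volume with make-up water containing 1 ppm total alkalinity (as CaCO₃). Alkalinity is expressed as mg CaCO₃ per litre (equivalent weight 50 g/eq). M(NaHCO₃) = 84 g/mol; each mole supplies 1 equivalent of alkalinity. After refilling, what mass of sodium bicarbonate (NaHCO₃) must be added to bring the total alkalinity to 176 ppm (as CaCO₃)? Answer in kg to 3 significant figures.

Volume: 297,000 US gal × 3.785 L/gal = 1,124,145 L.
After draining 33% and refilling: 178 × 0.67 + 1 × 0.33 = 119.59 ppm.
Deficit to target: 176 − 119.59 = 56.41 mg/L.
As CaCO₃: 56.41 mg/L × 1,124,145 L = 63,410 g; ÷ 50 g/eq ÷ 1 = 1268 mol NaHCO₃.
Mass: 1268 × 84 = 106,500 g.

107 kg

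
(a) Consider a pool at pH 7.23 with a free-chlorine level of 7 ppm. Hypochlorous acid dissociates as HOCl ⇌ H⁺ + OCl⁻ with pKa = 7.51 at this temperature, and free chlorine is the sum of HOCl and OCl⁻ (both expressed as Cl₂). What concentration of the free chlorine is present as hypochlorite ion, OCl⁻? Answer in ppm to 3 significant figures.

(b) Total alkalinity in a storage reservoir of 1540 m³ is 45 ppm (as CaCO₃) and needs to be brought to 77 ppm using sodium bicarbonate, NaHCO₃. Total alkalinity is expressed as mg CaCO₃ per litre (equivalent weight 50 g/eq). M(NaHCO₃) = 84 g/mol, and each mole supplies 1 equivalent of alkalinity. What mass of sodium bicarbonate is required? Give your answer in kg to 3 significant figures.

(a) [OCl⁻]/[HOCl] = 10^(pH − pKa) = 10^(7.23 − 7.51) = 10^-0.28 = 0.5248.
(a) Fraction as HOCl = 1 / (1 + 0.5248) = 0.6558.
(a) OCl⁻ = (1 − 0.6558) × 7 ppm = 2.409 ppm.

(b) Volume: 1540 m³ = 1,540,000 L.
(b) Alkalinity to add: (77 − 45) = 32 mg/L as CaCO₃ × 1,540,000 L = 49,280 g as CaCO₃.
(b) Equivalents: 49,280 g ÷ 50 g/eq = 985.6 eq.
(b) NaHCO₃ supplies 1 eq per mole → 985.6 mol.
(b) Mass: 985.6 mol × 84 g/mol = 82,790 g.

(a) 2.41 ppm; (b) 82.8 kg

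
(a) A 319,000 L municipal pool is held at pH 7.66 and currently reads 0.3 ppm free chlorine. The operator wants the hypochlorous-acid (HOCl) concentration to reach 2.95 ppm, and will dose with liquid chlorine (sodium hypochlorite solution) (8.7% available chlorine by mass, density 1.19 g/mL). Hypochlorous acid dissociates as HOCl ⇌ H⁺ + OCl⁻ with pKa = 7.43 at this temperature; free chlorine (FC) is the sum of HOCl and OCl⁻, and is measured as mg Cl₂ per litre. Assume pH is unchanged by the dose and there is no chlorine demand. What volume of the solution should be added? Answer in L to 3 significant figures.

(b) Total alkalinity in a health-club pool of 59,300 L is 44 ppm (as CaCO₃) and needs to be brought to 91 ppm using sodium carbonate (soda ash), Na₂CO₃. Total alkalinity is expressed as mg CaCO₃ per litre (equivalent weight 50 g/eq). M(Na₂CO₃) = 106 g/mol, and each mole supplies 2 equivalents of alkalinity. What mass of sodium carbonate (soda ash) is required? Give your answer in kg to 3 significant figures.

(a) [OCl⁻]/[HOCl] = 10^(pH − pKa) = 10^(7.66 − 7.43) = 1.698; fraction as HOCl = 1/(1 + 1.698) = 0.3706.
(a) Free chlorine required for 2.95 ppm HOCl: 2.95 / 0.3706 = 7.96 ppm.
(a) FC to add: 7.96 − 0.3 = 7.66 mg/L as Cl₂.
(a) Cl₂ equivalent: 7.66 mg/L × 319,000 L = 2443 g.
(a) Product at 8.7% available Cl: 2443 / 0.087 = 28,090 g.
(a) Volume: 28,090 g ÷ 1.19 g/mL = 23,600 mL.

(b) Alkalinity to add: (91 − 44) = 47 mg/L as CaCO₃ × 59,300 L = 2787 g as CaCO₃.
(b) Equivalents: 2787 g ÷ 50 g/eq = 55.74 eq.
(b) Each mole of Na₂CO₃ supplies 2 eq, so 55.74 / 2 = 27.87 mol.
(b) Mass: 27.87 mol × 106 g/mol = 2954 g.

(a) 23.6 L; (b) 2.95 kg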